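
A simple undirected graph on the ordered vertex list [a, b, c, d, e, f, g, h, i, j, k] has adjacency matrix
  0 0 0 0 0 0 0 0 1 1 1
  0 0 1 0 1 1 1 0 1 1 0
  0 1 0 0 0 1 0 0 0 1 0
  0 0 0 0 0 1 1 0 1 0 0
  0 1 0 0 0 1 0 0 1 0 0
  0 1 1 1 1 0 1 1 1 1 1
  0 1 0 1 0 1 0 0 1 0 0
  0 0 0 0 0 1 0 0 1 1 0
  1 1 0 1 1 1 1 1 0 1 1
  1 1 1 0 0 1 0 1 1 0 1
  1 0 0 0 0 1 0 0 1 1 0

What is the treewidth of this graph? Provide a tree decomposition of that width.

Each bag holds 4 vertices, so the decomposition has width 3, which upper-bounds the treewidth. Conversely, {a, i, j, k} is a clique of size 4, and the vertices of any clique must share a bag in every tree decomposition; so some bag has ≥ 4 vertices and tw(G) ≥ 3. The upper and lower bounds meet at 3, so that is the treewidth.

Treewidth 3.
Bags: B1 = {b, f, g, i}  B2 = {b, f, i, j}  B3 = {b, c, f, j}  B4 = {b, e, f, i}  B5 = {f, i, j, k}  B6 = {f, h, i, j}  B7 = {d, f, g, i}  B8 = {a, i, j, k}
Tree: B1–B2, B2–B3, B2–B4, B2–B5, B5–B6, B1–B7, B5–B8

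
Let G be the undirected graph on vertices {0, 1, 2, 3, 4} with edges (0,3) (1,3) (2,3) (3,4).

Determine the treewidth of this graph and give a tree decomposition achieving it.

Treewidth 1.
One such decomposition:
Bags: B1 = {1, 3}  B2 = {3, 4}  B3 = {0, 3}  B4 = {2, 3}
Tree: B1–B2, B1–B3, B3–B4

Every bag has size at most 2, so the width is 2 − 1 = 1 and tw(G) ≤ 1. G has an edge, so its treewidth is at least 1. The upper and lower bounds meet at 1, so that is the treewidth.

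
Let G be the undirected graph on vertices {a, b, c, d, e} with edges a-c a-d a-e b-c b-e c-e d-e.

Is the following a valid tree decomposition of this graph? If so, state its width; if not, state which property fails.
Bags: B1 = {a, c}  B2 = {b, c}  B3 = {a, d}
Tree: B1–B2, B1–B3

A tree decomposition must satisfy three properties: every vertex lies in some bag; for every edge, both endpoints lie together in some bag; and for every vertex, the bags containing it form a connected subtree. Here vertex e appears in no bag, so the decomposition is invalid.

No — vertex e appears in no bag.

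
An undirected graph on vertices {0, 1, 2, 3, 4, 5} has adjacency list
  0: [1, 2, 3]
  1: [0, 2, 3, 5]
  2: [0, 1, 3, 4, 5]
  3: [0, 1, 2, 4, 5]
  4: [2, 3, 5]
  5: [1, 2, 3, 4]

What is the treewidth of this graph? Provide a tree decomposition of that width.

Treewidth 3.
One optimal decomposition is:
Bags: B1 = {2, 3, 4, 5}  B2 = {1, 2, 3, 5}  B3 = {0, 1, 2, 3}
Tree: B1–B2, B2–B3

The largest bag has 4 vertices, giving width 3; this decomposition certifies tw(G) ≤ 3. For the lower bound, the 4 vertices {0, 1, 2, 3} are pairwise adjacent, and any tree decomposition puts a clique entirely inside one bag — forcing width ≥ 3. Combining the bounds, tw(G) = 3.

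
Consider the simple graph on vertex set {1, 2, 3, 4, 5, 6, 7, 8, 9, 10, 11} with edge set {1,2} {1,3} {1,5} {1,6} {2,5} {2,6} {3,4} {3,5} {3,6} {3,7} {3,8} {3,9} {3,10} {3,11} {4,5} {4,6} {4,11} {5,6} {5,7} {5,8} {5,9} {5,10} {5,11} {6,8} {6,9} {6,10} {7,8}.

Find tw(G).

3

A width-3 tree decomposition is:
Bags: B1 = {3, 5, 6, 8}  B2 = {3, 5, 6, 10}  B3 = {3, 4, 5, 6}  B4 = {3, 5, 7, 8}  B5 = {3, 5, 6, 9}  B6 = {1, 3, 5, 6}  B7 = {3, 4, 5, 11}  B8 = {1, 2, 5, 6}
Tree: B1–B2, B2–B3, B1–B4, B1–B5, B5–B6, B3–B7, B6–B8
Every bag has size at most 4, so the width is 4 − 1 = 3 and tw(G) ≤ 3. For the lower bound, the 4 vertices {1, 2, 5, 6} are pairwise adjacent, and any tree decomposition puts a clique entirely inside one bag — forcing width ≥ 3. Therefore the treewidth is 3.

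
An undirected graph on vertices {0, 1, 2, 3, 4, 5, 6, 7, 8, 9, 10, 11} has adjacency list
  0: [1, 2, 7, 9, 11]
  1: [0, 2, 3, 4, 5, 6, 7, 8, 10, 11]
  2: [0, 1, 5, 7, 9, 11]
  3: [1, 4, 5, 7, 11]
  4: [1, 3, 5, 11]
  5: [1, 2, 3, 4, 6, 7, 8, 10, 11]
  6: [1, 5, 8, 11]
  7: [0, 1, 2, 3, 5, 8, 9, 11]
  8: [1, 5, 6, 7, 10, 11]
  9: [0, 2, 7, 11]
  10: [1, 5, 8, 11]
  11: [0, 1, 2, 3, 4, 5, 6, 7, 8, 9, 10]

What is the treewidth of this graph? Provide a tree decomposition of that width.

Treewidth 4.
One optimal decomposition is:
Bags: B1 = {0, 1, 2, 7, 11}  B2 = {1, 2, 5, 7, 11}  B3 = {1, 3, 5, 7, 11}  B4 = {1, 5, 7, 8, 11}  B5 = {1, 3, 4, 5, 11}  B6 = {1, 5, 8, 10, 11}  B7 = {1, 5, 6, 8, 11}  B8 = {0, 2, 7, 9, 11}
Tree: B1–B2, B2–B3, B3–B4, B3–B5, B4–B6, B4–B7, B1–B8

Every bag has size at most 5, so the width is 5 − 1 = 4 and tw(G) ≤ 4. Conversely, {0, 1, 2, 7, 11} is a clique of size 5, and the vertices of any clique must share a bag in every tree decomposition; so some bag has ≥ 5 vertices and tw(G) ≥ 4. Therefore the treewidth is 4.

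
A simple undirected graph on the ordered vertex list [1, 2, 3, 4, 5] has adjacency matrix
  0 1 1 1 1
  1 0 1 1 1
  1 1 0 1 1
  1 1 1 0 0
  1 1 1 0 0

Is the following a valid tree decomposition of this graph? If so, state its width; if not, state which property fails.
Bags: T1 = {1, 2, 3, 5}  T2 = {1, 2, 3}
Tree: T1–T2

No — vertex 4 appears in no bag.

A tree decomposition must satisfy three properties: every vertex lies in some bag; for every edge, both endpoints lie together in some bag; and for every vertex, the bags containing it form a connected subtree. Here vertex 4 appears in no bag, so the decomposition is invalid.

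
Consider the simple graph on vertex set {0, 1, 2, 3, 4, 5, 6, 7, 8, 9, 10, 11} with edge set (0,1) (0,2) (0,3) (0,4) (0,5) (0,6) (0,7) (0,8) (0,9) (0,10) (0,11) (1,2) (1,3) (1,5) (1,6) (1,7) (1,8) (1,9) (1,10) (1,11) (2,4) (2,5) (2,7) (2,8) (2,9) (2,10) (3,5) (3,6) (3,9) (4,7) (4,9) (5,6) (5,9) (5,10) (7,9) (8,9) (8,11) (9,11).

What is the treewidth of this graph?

A width-4 tree decomposition is:
Bags: B1 = {0, 1, 2, 7, 9}  B2 = {0, 1, 2, 5, 9}  B3 = {0, 1, 3, 5, 9}  B4 = {0, 1, 3, 5, 6}  B5 = {0, 1, 2, 8, 9}  B6 = {0, 1, 8, 9, 11}  B7 = {0, 1, 2, 5, 10}  B8 = {0, 2, 4, 7, 9}
Tree: B1–B2, B2–B3, B3–B4, B1–B5, B5–B6, B2–B7, B1–B8
The largest bag has 5 vertices, giving width 4; this decomposition certifies tw(G) ≤ 4. Conversely, {0, 1, 8, 9, 11} is a clique of size 5, and the vertices of any clique must share a bag in every tree decomposition; so some bag has ≥ 5 vertices and tw(G) ≥ 4. Therefore the treewidth is 4.

4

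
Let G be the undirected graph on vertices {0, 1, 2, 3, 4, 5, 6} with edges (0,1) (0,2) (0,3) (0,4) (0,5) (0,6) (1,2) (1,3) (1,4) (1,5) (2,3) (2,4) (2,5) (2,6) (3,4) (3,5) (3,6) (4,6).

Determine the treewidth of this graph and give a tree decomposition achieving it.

The largest bag has 5 vertices, giving width 4; this decomposition certifies tw(G) ≤ 4. Conversely, {0, 1, 2, 3, 4} is a clique of size 5, and the vertices of any clique must share a bag in every tree decomposition; so some bag has ≥ 5 vertices and tw(G) ≥ 4. The upper and lower bounds meet at 4, so that is the treewidth.

Treewidth 4.
One such decomposition:
Bags: B1 = {0, 2, 3, 4, 6}  B2 = {0, 1, 2, 3, 4}  B3 = {0, 1, 2, 3, 5}
Tree: B1–B2, B2–B3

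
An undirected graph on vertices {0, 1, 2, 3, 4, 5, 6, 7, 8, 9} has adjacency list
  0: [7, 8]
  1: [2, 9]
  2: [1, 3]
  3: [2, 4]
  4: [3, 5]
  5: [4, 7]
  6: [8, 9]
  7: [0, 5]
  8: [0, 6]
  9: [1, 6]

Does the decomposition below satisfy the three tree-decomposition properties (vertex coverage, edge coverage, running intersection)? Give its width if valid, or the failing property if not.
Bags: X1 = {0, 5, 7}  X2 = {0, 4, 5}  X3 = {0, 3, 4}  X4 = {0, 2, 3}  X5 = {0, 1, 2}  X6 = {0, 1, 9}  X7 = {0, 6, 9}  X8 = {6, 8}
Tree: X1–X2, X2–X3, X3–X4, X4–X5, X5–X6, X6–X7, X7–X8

A tree decomposition must satisfy three properties: every vertex lies in some bag; for every edge, both endpoints lie together in some bag; and for every vertex, the bags containing it form a connected subtree. Here edge (0,8) lies in no bag, so the decomposition is invalid.

No — edge (0,8) lies in no bag.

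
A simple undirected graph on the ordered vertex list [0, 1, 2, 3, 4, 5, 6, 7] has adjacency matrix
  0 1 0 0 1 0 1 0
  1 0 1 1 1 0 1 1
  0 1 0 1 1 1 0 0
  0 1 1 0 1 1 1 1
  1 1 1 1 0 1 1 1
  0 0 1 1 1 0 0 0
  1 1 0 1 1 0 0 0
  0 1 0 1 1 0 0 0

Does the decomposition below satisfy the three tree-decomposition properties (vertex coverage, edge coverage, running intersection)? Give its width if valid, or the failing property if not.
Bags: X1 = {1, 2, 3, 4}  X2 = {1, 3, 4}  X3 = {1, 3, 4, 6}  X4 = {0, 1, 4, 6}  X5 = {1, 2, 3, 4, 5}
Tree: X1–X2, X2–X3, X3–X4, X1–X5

A tree decomposition must satisfy three properties: every vertex lies in some bag; for every edge, both endpoints lie together in some bag; and for every vertex, the bags containing it form a connected subtree. Here vertex 7 appears in no bag, so the decomposition is invalid.

No — vertex 7 appears in no bag.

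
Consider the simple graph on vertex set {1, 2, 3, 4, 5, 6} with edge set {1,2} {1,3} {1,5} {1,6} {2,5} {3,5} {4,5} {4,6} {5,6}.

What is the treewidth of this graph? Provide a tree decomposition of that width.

Treewidth 2.
One optimal decomposition is:
Bags: B1 = {1, 5, 6}  B2 = {4, 5, 6}  B3 = {1, 3, 5}  B4 = {1, 2, 5}
Tree: B1–B2, B1–B3, B1–B4

The largest bag has 3 vertices, giving width 2; this decomposition certifies tw(G) ≤ 2. Conversely, {1, 2, 5} is a clique of size 3, and the vertices of any clique must share a bag in every tree decomposition; so some bag has ≥ 3 vertices and tw(G) ≥ 2. Combining the bounds, tw(G) = 2.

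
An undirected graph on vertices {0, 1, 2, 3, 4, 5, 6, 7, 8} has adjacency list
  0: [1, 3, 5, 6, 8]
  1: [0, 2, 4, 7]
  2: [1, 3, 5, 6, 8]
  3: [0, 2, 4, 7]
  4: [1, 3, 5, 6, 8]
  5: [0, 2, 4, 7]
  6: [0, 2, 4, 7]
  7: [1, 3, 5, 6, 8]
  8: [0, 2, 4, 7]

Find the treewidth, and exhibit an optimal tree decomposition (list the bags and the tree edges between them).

Every bag has size at most 5, so the width is 5 − 1 = 4 and tw(G) ≤ 4. For the lower bound: the 5 vertex sets {4,8}, {6,7}, {2,5}, {0}, {3} are disjoint, each induces a connected subgraph, and every pair is joined by at least one edge of G. Contracting each set to a single vertex therefore yields K_{5} as a minor, and since treewidth is minor-monotone, tw(G) ≥ tw(K_{5}) = 4. Hence tw(G) = 4 exactly.

Treewidth 4.
One such decomposition:
Bags: B1 = {0, 2, 4, 7, 8}  B2 = {0, 2, 4, 6, 7}  B3 = {0, 2, 4, 5, 7}  B4 = {0, 2, 3, 4, 7}  B5 = {0, 1, 2, 4, 7}
Tree: B1–B2, B2–B3, B3–B4, B4–B5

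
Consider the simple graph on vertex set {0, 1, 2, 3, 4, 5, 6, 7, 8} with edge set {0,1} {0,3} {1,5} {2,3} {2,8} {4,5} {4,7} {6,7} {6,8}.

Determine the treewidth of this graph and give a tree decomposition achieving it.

Treewidth 2.
One optimal decomposition is:
Bags: B1 = {0, 1, 3}  B2 = {1, 2, 3}  B3 = {1, 2, 8}  B4 = {1, 6, 8}  B5 = {1, 6, 7}  B6 = {1, 4, 7}  B7 = {1, 4, 5}
Tree: B1–B2, B2–B3, B3–B4, B4–B5, B5–B6, B6–B7

Each bag holds 3 vertices, so the decomposition has width 2, which upper-bounds the treewidth. The edges 1–0–3–2–8–6–7–4–5–1 form a cycle, so G is not a tree and its treewidth is at least 2. The upper and lower bounds meet at 2, so that is the treewidth.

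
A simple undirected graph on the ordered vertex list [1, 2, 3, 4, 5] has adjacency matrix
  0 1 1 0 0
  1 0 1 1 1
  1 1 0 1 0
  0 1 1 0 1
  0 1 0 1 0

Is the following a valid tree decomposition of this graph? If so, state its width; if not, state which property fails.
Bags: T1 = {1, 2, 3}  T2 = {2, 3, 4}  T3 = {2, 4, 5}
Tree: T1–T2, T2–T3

Vertex coverage: the bags together contain {1, 2, 3, 4, 5}, the full vertex set. Edge coverage: each edge of G has both endpoints in at least one bag. Running intersection: for every vertex, the bags containing it form a connected subtree. All three properties hold, so this is a valid tree decomposition of width max|bag| − 1 = 2, and hence tw(G) ≤ 2.

Yes; width 2.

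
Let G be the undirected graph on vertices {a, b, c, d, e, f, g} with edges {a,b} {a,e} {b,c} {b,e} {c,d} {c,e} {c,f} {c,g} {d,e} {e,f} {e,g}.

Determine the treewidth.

A width-2 tree decomposition is:
Bags: B1 = {c, d, e}  B2 = {b, c, e}  B3 = {c, e, f}  B4 = {a, b, e}  B5 = {c, e, g}
Tree: B1–B2, B1–B3, B2–B4, B2–B5
The largest bag has 3 vertices, giving width 2; this decomposition certifies tw(G) ≤ 2. On the other hand G contains the 3-clique {c, d, e}. A clique must lie in a single bag of any decomposition, so no decomposition can have width below 2. Combining the bounds, tw(G) = 2.

2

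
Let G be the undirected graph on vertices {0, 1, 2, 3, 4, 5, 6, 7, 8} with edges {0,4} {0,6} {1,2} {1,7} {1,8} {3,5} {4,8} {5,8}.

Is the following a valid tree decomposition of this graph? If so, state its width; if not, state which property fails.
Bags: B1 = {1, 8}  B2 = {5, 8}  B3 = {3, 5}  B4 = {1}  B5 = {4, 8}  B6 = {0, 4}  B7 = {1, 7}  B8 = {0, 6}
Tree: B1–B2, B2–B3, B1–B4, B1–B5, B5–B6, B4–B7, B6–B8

No — vertex 2 appears in no bag.

A tree decomposition must satisfy three properties: every vertex lies in some bag; for every edge, both endpoints lie together in some bag; and for every vertex, the bags containing it form a connected subtree. Here vertex 2 appears in no bag, so the decomposition is invalid.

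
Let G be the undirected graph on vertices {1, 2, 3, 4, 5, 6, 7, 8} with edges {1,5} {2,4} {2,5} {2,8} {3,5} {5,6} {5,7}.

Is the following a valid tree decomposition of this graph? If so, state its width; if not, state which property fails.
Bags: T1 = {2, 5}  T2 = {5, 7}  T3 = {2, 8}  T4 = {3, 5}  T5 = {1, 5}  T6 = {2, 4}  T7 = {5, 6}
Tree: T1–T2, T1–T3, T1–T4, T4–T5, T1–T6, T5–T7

Every vertex of G appears in some bag (union = {1, 2, 3, 4, 5, 6, 7, 8}); every edge is covered by a bag; and for each vertex v the set of bags containing v is connected in the bag tree. The decomposition is therefore valid. The largest bag has 2 vertices, so the width is 1.

Yes; width 1.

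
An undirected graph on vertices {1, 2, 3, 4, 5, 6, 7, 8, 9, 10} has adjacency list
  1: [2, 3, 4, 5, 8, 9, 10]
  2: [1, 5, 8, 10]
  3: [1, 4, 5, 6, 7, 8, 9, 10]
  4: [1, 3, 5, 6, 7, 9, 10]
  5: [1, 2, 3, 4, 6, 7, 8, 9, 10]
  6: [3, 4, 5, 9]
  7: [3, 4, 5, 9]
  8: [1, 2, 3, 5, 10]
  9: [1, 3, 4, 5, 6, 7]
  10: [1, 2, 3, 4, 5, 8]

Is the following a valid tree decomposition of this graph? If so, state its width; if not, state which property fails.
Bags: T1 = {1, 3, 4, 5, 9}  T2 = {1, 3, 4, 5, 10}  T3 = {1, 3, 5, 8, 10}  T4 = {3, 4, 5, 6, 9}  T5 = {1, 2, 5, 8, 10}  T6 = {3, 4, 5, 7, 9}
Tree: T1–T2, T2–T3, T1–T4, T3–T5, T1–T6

Every vertex of G appears in some bag (union = {1, 2, 3, 4, 5, 6, 7, 8, 9, 10}); every edge is covered by a bag; and for each vertex v the set of bags containing v is connected in the bag tree. The decomposition is therefore valid. The largest bag has 5 vertices, so the width is 4.

Yes; width 4.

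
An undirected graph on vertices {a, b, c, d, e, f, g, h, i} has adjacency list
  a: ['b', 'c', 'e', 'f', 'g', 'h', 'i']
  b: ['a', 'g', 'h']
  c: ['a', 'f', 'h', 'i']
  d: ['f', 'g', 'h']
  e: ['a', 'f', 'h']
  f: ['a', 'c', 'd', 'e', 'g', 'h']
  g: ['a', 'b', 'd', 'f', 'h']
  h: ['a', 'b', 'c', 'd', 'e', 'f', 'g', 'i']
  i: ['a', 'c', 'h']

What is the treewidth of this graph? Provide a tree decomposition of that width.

Treewidth 3.
One such decomposition:
Bags: B1 = {a, e, f, h}  B2 = {a, f, g, h}  B3 = {d, f, g, h}  B4 = {a, c, f, h}  B5 = {a, b, g, h}  B6 = {a, c, h, i}
Tree: B1–B2, B2–B3, B1–B4, B2–B5, B4–B6

The largest bag has 4 vertices, giving width 3; this decomposition certifies tw(G) ≤ 3. For the lower bound, the 4 vertices {d, f, g, h} are pairwise adjacent, and any tree decomposition puts a clique entirely inside one bag — forcing width ≥ 3. The upper and lower bounds meet at 3, so that is the treewidth.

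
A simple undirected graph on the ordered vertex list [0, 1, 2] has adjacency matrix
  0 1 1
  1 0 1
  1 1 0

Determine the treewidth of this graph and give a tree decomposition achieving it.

With just one bag of size 3, the width is 3 − 1 = 2, so tw(G) ≤ 2. For the lower bound, the 3 vertices {0, 1, 2} are pairwise adjacent, and any tree decomposition puts a clique entirely inside one bag — forcing width ≥ 2. Hence tw(G) = 2 exactly.

Treewidth 2.
One such decomposition:
Bags: B1 = {0, 1, 2}
Tree: (single bag)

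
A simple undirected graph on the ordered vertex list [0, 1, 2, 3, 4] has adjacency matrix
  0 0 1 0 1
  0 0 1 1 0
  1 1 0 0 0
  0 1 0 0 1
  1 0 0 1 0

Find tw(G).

A width-2 tree decomposition is:
Bags: B1 = {0, 2, 4}  B2 = {2, 3, 4}  B3 = {1, 2, 3}
Tree: B1–B2, B2–B3
The largest bag has 3 vertices, giving width 2; this decomposition certifies tw(G) ≤ 2. The edges 2–0–4–3–1–2 form a cycle, so G is not a tree and its treewidth is at least 2. Hence tw(G) = 2 exactly.

2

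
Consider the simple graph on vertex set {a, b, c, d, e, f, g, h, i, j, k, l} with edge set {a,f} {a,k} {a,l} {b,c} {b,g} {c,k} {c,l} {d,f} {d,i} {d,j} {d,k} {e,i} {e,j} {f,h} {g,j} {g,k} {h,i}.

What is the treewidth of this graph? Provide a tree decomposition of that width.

Treewidth 3.
One such decomposition:
Bags: B1 = {a, b, c, l}  B2 = {a, b, c, k}  B3 = {a, b, g, k}  B4 = {a, f, g, k}  B5 = {d, f, g, k}  B6 = {d, f, g, j}  B7 = {d, f, h, j}  B8 = {d, h, i, j}  B9 = {e, h, i, j}
Tree: B1–B2, B2–B3, B3–B4, B4–B5, B5–B6, B6–B7, B7–B8, B8–B9

The largest bag has 4 vertices, giving width 3; this decomposition certifies tw(G) ≤ 3. For the lower bound: the 4 vertex sets {b,c,l}, {a}, {k}, {d,f,g,j} are disjoint, each induces a connected subgraph, and every pair is joined by at least one edge of G. Contracting each set to a single vertex therefore yields K_{4} as a minor, and since treewidth is minor-monotone, tw(G) ≥ tw(K_{4}) = 3. Hence tw(G) = 3 exactly.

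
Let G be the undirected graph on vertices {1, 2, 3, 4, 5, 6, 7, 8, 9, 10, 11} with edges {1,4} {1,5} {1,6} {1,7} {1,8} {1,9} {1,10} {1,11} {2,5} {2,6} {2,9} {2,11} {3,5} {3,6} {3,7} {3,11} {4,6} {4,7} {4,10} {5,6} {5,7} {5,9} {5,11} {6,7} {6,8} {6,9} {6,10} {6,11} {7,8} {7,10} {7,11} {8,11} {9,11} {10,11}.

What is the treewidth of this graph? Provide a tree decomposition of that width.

The largest bag has 5 vertices, giving width 4; this decomposition certifies tw(G) ≤ 4. For the lower bound, the 5 vertices {1, 5, 6, 9, 11} are pairwise adjacent, and any tree decomposition puts a clique entirely inside one bag — forcing width ≥ 4. Combining the bounds, tw(G) = 4.

Treewidth 4.
One such decomposition:
Bags: B1 = {1, 5, 6, 7, 11}  B2 = {1, 5, 6, 9, 11}  B3 = {1, 6, 7, 10, 11}  B4 = {1, 6, 7, 8, 11}  B5 = {1, 4, 6, 7, 10}  B6 = {3, 5, 6, 7, 11}  B7 = {2, 5, 6, 9, 11}
Tree: B1–B2, B1–B3, B3–B4, B3–B5, B1–B6, B2–B7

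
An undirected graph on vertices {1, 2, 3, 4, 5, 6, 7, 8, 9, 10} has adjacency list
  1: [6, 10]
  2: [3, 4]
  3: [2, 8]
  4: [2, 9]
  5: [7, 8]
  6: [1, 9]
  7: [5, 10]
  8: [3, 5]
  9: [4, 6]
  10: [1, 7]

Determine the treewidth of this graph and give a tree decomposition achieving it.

Treewidth 2.
Bags: B1 = {4, 6, 9}  B2 = {1, 4, 6}  B3 = {1, 4, 10}  B4 = {4, 7, 10}  B5 = {4, 5, 7}  B6 = {4, 5, 8}  B7 = {3, 4, 8}  B8 = {2, 3, 4}
Tree: B1–B2, B2–B3, B3–B4, B4–B5, B5–B6, B6–B7, B7–B8

Each bag holds 3 vertices, so the decomposition has width 2, which upper-bounds the treewidth. For the lower bound, G contains the cycle 4–9–6–1–10–7–5–8–3–2–4, so G is not a forest; only forests have treewidth ≤ 1, hence tw(G) ≥ 2. Hence tw(G) = 2 exactly.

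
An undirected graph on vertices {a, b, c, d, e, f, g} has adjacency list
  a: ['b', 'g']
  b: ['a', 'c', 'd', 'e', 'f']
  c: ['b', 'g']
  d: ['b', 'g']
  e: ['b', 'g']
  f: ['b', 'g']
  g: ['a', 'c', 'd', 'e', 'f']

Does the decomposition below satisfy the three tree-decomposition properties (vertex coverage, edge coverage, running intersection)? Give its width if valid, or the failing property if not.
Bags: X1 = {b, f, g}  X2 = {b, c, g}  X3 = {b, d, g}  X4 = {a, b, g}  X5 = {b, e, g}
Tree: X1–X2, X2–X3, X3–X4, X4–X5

Vertex coverage: the bags together contain {a, b, c, d, e, f, g}, the full vertex set. Edge coverage: each edge of G has both endpoints in at least one bag. Running intersection: for every vertex, the bags containing it form a connected subtree. All three properties hold, so this is a valid tree decomposition of width max|bag| − 1 = 2, and hence tw(G) ≤ 2.

Yes; width 2.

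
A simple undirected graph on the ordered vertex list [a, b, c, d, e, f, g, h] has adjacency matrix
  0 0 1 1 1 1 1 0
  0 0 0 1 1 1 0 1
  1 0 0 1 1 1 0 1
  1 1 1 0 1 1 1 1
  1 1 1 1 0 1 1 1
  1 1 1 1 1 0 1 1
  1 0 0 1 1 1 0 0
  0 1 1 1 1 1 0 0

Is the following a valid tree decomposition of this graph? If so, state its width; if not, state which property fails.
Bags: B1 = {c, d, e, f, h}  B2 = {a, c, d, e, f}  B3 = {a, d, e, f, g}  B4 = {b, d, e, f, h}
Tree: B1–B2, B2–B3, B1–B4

Yes; width 4.

Every vertex of G appears in some bag (union = {a, b, c, d, e, f, g, h}); every edge is covered by a bag; and for each vertex v the set of bags containing v is connected in the bag tree. The decomposition is therefore valid. The largest bag has 5 vertices, so the width is 4.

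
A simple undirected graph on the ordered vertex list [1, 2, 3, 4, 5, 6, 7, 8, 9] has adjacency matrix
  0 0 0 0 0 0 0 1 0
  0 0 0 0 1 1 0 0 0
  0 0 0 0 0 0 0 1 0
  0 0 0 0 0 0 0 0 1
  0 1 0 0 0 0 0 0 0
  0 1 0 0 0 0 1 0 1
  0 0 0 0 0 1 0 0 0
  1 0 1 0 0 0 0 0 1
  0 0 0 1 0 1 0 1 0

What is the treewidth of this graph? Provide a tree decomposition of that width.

Each bag holds 2 vertices, so the decomposition has width 1, which upper-bounds the treewidth. G has an edge, so its treewidth is at least 1. Hence tw(G) = 1 exactly.

Treewidth 1.
Bags: B1 = {6, 9}  B2 = {8, 9}  B3 = {3, 8}  B4 = {6, 7}  B5 = {2, 6}  B6 = {2, 5}  B7 = {4, 9}  B8 = {1, 8}
Tree: B1–B2, B2–B3, B1–B4, B1–B5, B5–B6, B2–B7, B3–B8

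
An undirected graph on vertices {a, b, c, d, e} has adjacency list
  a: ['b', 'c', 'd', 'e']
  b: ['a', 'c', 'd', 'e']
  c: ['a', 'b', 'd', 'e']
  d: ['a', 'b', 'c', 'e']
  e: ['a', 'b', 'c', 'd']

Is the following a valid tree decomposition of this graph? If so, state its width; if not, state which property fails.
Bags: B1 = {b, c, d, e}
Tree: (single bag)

No — vertex a appears in no bag.

A tree decomposition must satisfy three properties: every vertex lies in some bag; for every edge, both endpoints lie together in some bag; and for every vertex, the bags containing it form a connected subtree. Here vertex a appears in no bag, so the decomposition is invalid.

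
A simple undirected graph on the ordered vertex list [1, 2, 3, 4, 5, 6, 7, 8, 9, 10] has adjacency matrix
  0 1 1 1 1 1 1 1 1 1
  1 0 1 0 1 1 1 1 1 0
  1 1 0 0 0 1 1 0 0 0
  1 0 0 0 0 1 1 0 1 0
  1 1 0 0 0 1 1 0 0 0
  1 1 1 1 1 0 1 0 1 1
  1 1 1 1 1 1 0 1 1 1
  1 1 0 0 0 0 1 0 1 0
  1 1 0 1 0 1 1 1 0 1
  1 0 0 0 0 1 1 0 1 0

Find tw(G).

A width-4 tree decomposition is:
Bags: B1 = {1, 6, 7, 9, 10}  B2 = {1, 4, 6, 7, 9}  B3 = {1, 2, 6, 7, 9}  B4 = {1, 2, 5, 6, 7}  B5 = {1, 2, 3, 6, 7}  B6 = {1, 2, 7, 8, 9}
Tree: B1–B2, B2–B3, B3–B4, B3–B5, B3–B6
The largest bag has 5 vertices, giving width 4; this decomposition certifies tw(G) ≤ 4. For the lower bound, the 5 vertices {1, 2, 7, 8, 9} are pairwise adjacent, and any tree decomposition puts a clique entirely inside one bag — forcing width ≥ 4. Therefore the treewidth is 4.

4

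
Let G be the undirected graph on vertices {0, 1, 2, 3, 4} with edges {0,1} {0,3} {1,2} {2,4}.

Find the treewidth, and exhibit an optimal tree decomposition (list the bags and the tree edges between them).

Treewidth 1.
One such decomposition:
Bags: B1 = {0, 3}  B2 = {0, 1}  B3 = {1, 2}  B4 = {2, 4}
Tree: B1–B2, B2–B3, B3–B4

Every bag has size at most 2, so the width is 2 − 1 = 1 and tw(G) ≤ 1. Any graph with an edge has treewidth ≥ 1, and G has the edge 3–0. Hence tw(G) = 1 exactly.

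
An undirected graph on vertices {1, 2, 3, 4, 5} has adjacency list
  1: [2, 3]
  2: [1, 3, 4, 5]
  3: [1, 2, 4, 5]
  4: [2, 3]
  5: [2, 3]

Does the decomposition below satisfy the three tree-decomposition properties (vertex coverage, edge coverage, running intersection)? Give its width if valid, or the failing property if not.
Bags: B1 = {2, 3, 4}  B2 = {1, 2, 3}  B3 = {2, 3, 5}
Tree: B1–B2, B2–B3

Yes; width 2.

Every vertex of G appears in some bag (union = {1, 2, 3, 4, 5}); every edge is covered by a bag; and for each vertex v the set of bags containing v is connected in the bag tree. The decomposition is therefore valid. The largest bag has 3 vertices, so the width is 2.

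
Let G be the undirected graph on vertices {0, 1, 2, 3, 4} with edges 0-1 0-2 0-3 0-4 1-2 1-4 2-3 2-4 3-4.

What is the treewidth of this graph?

A width-3 tree decomposition is:
Bags: B1 = {0, 2, 3, 4}  B2 = {0, 1, 2, 4}
Tree: B1–B2
Every bag has size at most 4, so the width is 4 − 1 = 3 and tw(G) ≤ 3. Conversely, {0, 1, 2, 4} is a clique of size 4, and the vertices of any clique must share a bag in every tree decomposition; so some bag has ≥ 4 vertices and tw(G) ≥ 3. Hence tw(G) = 3 exactly.

3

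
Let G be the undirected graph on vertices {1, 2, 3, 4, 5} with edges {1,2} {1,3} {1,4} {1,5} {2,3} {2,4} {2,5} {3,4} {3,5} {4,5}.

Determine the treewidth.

A width-4 tree decomposition is:
Bags: B1 = {1, 2, 3, 4, 5}
Tree: (single bag)
A single bag containing all 5 vertices is trivially a valid decomposition of width 4. On the other hand G contains the 5-clique {1, 2, 3, 4, 5}. A clique must lie in a single bag of any decomposition, so no decomposition can have width below 4. Hence tw(G) = 4 exactly.

4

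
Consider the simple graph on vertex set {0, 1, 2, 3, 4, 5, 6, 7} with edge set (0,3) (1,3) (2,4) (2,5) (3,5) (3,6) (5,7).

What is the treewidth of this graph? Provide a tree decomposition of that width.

The largest bag has 2 vertices, giving width 1; this decomposition certifies tw(G) ≤ 1. Any graph with an edge has treewidth ≥ 1, and G has the edge 6–3. Therefore the treewidth is 1.

Treewidth 1.
Bags: B1 = {3, 6}  B2 = {1, 3}  B3 = {3, 5}  B4 = {2, 5}  B5 = {0, 3}  B6 = {5, 7}  B7 = {2, 4}
Tree: B1–B2, B1–B3, B3–B4, B1–B5, B3–B6, B4–B7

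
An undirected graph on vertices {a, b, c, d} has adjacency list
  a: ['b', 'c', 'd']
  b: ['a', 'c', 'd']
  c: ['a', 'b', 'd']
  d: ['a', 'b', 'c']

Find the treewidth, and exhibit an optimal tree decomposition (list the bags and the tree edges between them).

With just one bag of size 4, the width is 4 − 1 = 3, so tw(G) ≤ 3. On the other hand G contains the 4-clique {a, b, c, d}. A clique must lie in a single bag of any decomposition, so no decomposition can have width below 3. The upper and lower bounds meet at 3, so that is the treewidth.

Treewidth 3.
Bags: B1 = {a, b, c, d}
Tree: (single bag)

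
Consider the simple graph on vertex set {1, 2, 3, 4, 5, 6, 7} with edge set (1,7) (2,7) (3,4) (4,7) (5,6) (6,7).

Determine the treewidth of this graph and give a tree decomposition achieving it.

Treewidth 1.
One optimal decomposition is:
Bags: B1 = {5, 6}  B2 = {6, 7}  B3 = {4, 7}  B4 = {3, 4}  B5 = {2, 7}  B6 = {1, 7}
Tree: B1–B2, B2–B3, B3–B4, B3–B5, B5–B6

Each bag holds 2 vertices, so the decomposition has width 1, which upper-bounds the treewidth. G has an edge, so its treewidth is at least 1. Hence tw(G) = 1 exactly.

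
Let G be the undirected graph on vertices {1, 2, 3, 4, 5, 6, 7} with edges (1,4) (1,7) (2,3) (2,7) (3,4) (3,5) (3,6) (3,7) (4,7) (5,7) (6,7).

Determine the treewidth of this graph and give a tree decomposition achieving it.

Every bag has size at most 3, so the width is 3 − 1 = 2 and tw(G) ≤ 2. On the other hand G contains the 3-clique {1, 4, 7}. A clique must lie in a single bag of any decomposition, so no decomposition can have width below 2. Combining the bounds, tw(G) = 2.

Treewidth 2.
Bags: B1 = {2, 3, 7}  B2 = {3, 6, 7}  B3 = {3, 4, 7}  B4 = {1, 4, 7}  B5 = {3, 5, 7}
Tree: B1–B2, B1–B3, B3–B4, B2–B5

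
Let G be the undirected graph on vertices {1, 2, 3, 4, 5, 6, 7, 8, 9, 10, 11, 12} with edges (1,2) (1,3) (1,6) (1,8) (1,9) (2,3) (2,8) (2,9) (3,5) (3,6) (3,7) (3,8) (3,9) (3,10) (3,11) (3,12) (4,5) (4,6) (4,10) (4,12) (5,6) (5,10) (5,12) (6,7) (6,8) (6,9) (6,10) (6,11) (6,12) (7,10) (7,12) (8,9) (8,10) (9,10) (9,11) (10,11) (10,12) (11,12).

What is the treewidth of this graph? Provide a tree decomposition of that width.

Treewidth 4.
Bags: B1 = {3, 6, 10, 11, 12}  B2 = {3, 5, 6, 10, 12}  B3 = {4, 5, 6, 10, 12}  B4 = {3, 6, 9, 10, 11}  B5 = {3, 6, 8, 9, 10}  B6 = {1, 3, 6, 8, 9}  B7 = {1, 2, 3, 8, 9}  B8 = {3, 6, 7, 10, 12}
Tree: B1–B2, B2–B3, B1–B4, B4–B5, B5–B6, B6–B7, B1–B8

The largest bag has 5 vertices, giving width 4; this decomposition certifies tw(G) ≤ 4. On the other hand G contains the 5-clique {1, 2, 3, 8, 9}. A clique must lie in a single bag of any decomposition, so no decomposition can have width below 4. Combining the bounds, tw(G) = 4.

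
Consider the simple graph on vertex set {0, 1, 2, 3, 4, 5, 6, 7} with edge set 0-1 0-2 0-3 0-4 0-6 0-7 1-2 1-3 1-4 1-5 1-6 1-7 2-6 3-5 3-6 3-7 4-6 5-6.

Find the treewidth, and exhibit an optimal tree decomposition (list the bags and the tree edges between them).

Each bag holds 4 vertices, so the decomposition has width 3, which upper-bounds the treewidth. For the lower bound, the 4 vertices {0, 1, 2, 6} are pairwise adjacent, and any tree decomposition puts a clique entirely inside one bag — forcing width ≥ 3. The upper and lower bounds meet at 3, so that is the treewidth.

Treewidth 3.
One such decomposition:
Bags: B1 = {0, 1, 3, 6}  B2 = {0, 1, 4, 6}  B3 = {1, 3, 5, 6}  B4 = {0, 1, 3, 7}  B5 = {0, 1, 2, 6}
Tree: B1–B2, B1–B3, B1–B4, B2–B5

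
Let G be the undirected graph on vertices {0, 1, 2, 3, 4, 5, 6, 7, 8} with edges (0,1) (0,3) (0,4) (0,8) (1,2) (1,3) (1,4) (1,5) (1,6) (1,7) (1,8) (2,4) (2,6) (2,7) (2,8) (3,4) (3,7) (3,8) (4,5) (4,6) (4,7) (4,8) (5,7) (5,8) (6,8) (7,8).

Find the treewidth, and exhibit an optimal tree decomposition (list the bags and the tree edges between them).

The largest bag has 5 vertices, giving width 4; this decomposition certifies tw(G) ≤ 4. On the other hand G contains the 5-clique {0, 1, 3, 4, 8}. A clique must lie in a single bag of any decomposition, so no decomposition can have width below 4. The upper and lower bounds meet at 4, so that is the treewidth.

Treewidth 4.
Bags: B1 = {1, 4, 5, 7, 8}  B2 = {1, 3, 4, 7, 8}  B3 = {1, 2, 4, 7, 8}  B4 = {1, 2, 4, 6, 8}  B5 = {0, 1, 3, 4, 8}
Tree: B1–B2, B2–B3, B3–B4, B2–B5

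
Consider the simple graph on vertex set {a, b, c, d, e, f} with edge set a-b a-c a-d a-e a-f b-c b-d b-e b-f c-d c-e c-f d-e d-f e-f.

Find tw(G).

A width-5 tree decomposition is:
Bags: B1 = {a, b, c, d, e, f}
Tree: (single bag)
A single bag containing all 6 vertices is trivially a valid decomposition of width 5. On the other hand G contains the 6-clique {a, b, c, d, e, f}. A clique must lie in a single bag of any decomposition, so no decomposition can have width below 5. Combining the bounds, tw(G) = 5.

5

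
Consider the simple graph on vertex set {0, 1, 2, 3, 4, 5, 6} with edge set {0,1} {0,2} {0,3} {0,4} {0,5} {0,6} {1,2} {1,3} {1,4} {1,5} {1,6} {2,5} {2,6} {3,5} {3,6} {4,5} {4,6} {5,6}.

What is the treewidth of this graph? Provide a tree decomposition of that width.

Treewidth 4.
Bags: B1 = {0, 1, 2, 5, 6}  B2 = {0, 1, 4, 5, 6}  B3 = {0, 1, 3, 5, 6}
Tree: B1–B2, B1–B3

Each bag holds 5 vertices, so the decomposition has width 4, which upper-bounds the treewidth. On the other hand G contains the 5-clique {0, 1, 2, 5, 6}. A clique must lie in a single bag of any decomposition, so no decomposition can have width below 4. Combining the bounds, tw(G) = 4.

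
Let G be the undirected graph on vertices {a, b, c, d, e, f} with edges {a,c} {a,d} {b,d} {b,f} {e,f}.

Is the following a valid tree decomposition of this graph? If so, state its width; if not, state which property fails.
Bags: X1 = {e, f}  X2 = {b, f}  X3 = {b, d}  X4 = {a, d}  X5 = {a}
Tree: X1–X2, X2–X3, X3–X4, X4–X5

A tree decomposition must satisfy three properties: every vertex lies in some bag; for every edge, both endpoints lie together in some bag; and for every vertex, the bags containing it form a connected subtree. Here vertex c appears in no bag, so the decomposition is invalid.

No — vertex c appears in no bag.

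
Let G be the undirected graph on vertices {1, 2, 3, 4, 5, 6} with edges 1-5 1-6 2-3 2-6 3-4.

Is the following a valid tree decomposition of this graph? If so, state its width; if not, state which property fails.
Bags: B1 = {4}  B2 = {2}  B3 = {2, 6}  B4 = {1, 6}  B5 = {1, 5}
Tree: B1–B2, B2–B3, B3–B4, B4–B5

A tree decomposition must satisfy three properties: every vertex lies in some bag; for every edge, both endpoints lie together in some bag; and for every vertex, the bags containing it form a connected subtree. Here vertex 3 appears in no bag, so the decomposition is invalid.

No — vertex 3 appears in no bag.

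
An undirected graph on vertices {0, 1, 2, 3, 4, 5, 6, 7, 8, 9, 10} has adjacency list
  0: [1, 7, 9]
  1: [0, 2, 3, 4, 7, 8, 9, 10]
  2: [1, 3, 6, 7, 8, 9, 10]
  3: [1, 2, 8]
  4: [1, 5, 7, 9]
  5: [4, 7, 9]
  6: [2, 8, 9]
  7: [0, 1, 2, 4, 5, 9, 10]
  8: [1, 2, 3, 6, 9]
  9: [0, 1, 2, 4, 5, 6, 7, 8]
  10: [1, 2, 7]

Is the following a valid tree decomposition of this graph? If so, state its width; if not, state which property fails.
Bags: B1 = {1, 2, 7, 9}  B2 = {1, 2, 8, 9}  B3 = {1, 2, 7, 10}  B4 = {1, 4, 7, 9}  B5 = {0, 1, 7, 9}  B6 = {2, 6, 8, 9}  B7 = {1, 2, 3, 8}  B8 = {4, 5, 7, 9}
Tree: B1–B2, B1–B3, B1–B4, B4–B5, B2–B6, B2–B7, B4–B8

Vertex coverage: the bags together contain {0, 1, 2, 3, 4, 5, 6, 7, 8, 9, 10}, the full vertex set. Edge coverage: each edge of G has both endpoints in at least one bag. Running intersection: for every vertex, the bags containing it form a connected subtree. All three properties hold, so this is a valid tree decomposition of width max|bag| − 1 = 3, and hence tw(G) ≤ 3.

Yes; width 3.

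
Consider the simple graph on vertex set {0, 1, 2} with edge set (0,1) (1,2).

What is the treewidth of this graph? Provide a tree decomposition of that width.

Each bag holds 2 vertices, so the decomposition has width 1, which upper-bounds the treewidth. Since G has at least one edge (e.g. 1–0), it is not an edgeless graph, so tw(G) ≥ 1. Combining the bounds, tw(G) = 1.

Treewidth 1.
One optimal decomposition is:
Bags: B1 = {0, 1}  B2 = {1, 2}
Tree: B1–B2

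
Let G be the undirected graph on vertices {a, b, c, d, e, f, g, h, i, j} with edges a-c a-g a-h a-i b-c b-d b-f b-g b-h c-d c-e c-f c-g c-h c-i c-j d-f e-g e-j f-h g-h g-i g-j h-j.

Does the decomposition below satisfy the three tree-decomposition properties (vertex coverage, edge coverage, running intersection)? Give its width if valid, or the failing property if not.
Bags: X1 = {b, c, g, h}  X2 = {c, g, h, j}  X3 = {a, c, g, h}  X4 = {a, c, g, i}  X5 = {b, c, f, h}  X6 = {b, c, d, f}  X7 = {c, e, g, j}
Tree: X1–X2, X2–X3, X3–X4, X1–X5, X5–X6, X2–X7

Yes; width 3.

Checking the three conditions: (i) the bags cover all of {a, b, c, d, e, f, g, h, i, j}; (ii) for each edge, some bag contains both endpoints; (iii) the bags containing any fixed vertex form a subtree. All hold, so the decomposition is valid with width 4 − 1 = 3.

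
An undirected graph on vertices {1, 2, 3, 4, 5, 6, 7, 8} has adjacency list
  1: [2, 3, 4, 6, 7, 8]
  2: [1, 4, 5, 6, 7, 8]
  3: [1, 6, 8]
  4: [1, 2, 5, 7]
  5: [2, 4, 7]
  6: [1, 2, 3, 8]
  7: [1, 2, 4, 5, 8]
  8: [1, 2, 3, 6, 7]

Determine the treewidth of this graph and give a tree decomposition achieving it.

The largest bag has 4 vertices, giving width 3; this decomposition certifies tw(G) ≤ 3. For the lower bound, the 4 vertices {1, 2, 6, 8} are pairwise adjacent, and any tree decomposition puts a clique entirely inside one bag — forcing width ≥ 3. The upper and lower bounds meet at 3, so that is the treewidth.

Treewidth 3.
One such decomposition:
Bags: B1 = {1, 2, 4, 7}  B2 = {1, 2, 7, 8}  B3 = {1, 2, 6, 8}  B4 = {2, 4, 5, 7}  B5 = {1, 3, 6, 8}
Tree: B1–B2, B2–B3, B1–B4, B3–B5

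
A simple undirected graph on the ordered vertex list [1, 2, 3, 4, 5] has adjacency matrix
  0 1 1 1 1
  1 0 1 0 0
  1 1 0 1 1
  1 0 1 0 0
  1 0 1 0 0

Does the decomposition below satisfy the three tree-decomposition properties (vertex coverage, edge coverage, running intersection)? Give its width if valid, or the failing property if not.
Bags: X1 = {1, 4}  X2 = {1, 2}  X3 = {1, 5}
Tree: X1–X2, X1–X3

No — vertex 3 appears in no bag.

A tree decomposition must satisfy three properties: every vertex lies in some bag; for every edge, both endpoints lie together in some bag; and for every vertex, the bags containing it form a connected subtree. Here vertex 3 appears in no bag, so the decomposition is invalid.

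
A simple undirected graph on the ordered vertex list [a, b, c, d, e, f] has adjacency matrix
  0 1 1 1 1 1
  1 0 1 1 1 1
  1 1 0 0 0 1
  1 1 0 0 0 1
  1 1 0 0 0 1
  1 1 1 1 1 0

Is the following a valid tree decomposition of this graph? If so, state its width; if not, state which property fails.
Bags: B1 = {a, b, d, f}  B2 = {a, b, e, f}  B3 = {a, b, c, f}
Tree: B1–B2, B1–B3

Vertex coverage: the bags together contain {a, b, c, d, e, f}, the full vertex set. Edge coverage: each edge of G has both endpoints in at least one bag. Running intersection: for every vertex, the bags containing it form a connected subtree. All three properties hold, so this is a valid tree decomposition of width max|bag| − 1 = 3, and hence tw(G) ≤ 3.

Yes; width 3.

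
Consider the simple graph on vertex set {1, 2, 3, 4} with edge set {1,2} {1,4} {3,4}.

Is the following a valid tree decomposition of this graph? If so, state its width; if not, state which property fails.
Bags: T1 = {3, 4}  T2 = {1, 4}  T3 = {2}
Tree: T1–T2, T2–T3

No — edge (1,2) lies in no bag.

A tree decomposition must satisfy three properties: every vertex lies in some bag; for every edge, both endpoints lie together in some bag; and for every vertex, the bags containing it form a connected subtree. Here edge (1,2) lies in no bag, so the decomposition is invalid.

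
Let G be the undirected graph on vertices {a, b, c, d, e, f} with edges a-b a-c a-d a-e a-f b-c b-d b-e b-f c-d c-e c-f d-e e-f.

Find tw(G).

A width-4 tree decomposition is:
Bags: B1 = {a, b, c, e, f}  B2 = {a, b, c, d, e}
Tree: B1–B2
Each bag holds 5 vertices, so the decomposition has width 4, which upper-bounds the treewidth. For the lower bound, the 5 vertices {a, b, c, d, e} are pairwise adjacent, and any tree decomposition puts a clique entirely inside one bag — forcing width ≥ 4. Hence tw(G) = 4 exactly.

4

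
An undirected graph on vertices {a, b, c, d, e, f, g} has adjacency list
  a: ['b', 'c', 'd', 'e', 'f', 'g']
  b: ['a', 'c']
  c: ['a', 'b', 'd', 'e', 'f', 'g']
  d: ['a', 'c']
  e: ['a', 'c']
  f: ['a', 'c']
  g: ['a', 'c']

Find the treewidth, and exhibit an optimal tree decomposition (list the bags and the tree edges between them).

Each bag holds 3 vertices, so the decomposition has width 2, which upper-bounds the treewidth. Conversely, {a, c, d} is a clique of size 3, and the vertices of any clique must share a bag in every tree decomposition; so some bag has ≥ 3 vertices and tw(G) ≥ 2. The upper and lower bounds meet at 2, so that is the treewidth.

Treewidth 2.
Bags: B1 = {a, c, e}  B2 = {a, c, g}  B3 = {a, c, d}  B4 = {a, c, f}  B5 = {a, b, c}
Tree: B1–B2, B2–B3, B3–B4, B3–B5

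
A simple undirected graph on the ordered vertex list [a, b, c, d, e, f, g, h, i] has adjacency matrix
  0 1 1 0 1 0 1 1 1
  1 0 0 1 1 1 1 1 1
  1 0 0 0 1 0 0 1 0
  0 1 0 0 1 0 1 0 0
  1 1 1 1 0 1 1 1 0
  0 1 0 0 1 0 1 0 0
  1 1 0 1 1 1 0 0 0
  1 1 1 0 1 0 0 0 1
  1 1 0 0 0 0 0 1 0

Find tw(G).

3

A width-3 tree decomposition is:
Bags: B1 = {a, b, e, h}  B2 = {a, c, e, h}  B3 = {a, b, e, g}  B4 = {a, b, h, i}  B5 = {b, d, e, g}  B6 = {b, e, f, g}
Tree: B1–B2, B1–B3, B1–B4, B3–B5, B3–B6
The largest bag has 4 vertices, giving width 3; this decomposition certifies tw(G) ≤ 3. Conversely, {a, c, e, h} is a clique of size 4, and the vertices of any clique must share a bag in every tree decomposition; so some bag has ≥ 4 vertices and tw(G) ≥ 3. Combining the bounds, tw(G) = 3.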